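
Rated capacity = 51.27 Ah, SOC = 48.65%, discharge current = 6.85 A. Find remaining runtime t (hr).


Step 1: remaining = SOC/100 * C_total = 48.65/100 * 51.27 = 24.943 Ah
Step 2: t = remaining / I = 24.943 / 6.85 = 3.641 hr

3.641 hr


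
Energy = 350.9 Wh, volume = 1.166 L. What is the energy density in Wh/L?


Volumetric ED = 350.9 Wh / 1.166 L = 300.9 Wh/L

300.9 Wh/L


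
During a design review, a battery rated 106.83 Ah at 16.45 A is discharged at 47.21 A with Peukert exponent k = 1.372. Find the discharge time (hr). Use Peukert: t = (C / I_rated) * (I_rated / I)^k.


Step 1: t_rated = C / I_rated = 106.83 / 16.45 = 6.4942 hr
Step 2: ratio = 16.45 / 47.21 = 0.34844
Step 3: ratio^k = 0.34844^1.372 = 0.2354
Step 4: t = t_rated * ratio^k = 6.4942 * 0.2354 = 1.529 hr

1.529 hr


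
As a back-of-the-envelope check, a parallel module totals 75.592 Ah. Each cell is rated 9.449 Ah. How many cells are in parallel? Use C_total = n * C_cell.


n = C_total / C_cell = 75.592 / 9.449 = 8

8


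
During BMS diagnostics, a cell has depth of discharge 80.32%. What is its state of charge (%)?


SOC = 100 - DOD = 100 - 80.32 = 19.68%

19.68%


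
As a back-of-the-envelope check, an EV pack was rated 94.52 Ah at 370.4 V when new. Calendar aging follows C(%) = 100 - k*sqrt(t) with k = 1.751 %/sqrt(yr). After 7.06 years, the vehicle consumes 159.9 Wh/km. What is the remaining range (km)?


Step 1: capacity retention = 100 - 1.751 * sqrt(7.06) = 100 - 1.751 * 2.6571 = 95.347%
Step 2: C_now = 94.52 * 95.347/100 = 90.122 Ah
Step 3: E_pack = V * C_now = 370.4 * 90.122 = 33381 Wh
Step 4: range = E_pack / consumption = 33381 / 159.9 = 208.8 km

208.8 km


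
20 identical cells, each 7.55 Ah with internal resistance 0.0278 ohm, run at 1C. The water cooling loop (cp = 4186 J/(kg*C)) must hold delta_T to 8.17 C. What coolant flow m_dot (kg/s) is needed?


Step 1: I = 1 * 7.55 = 7.55 A
Step 2: Q_cell = I^2 * R = 7.55^2 * 0.0278 = 1.5847 W
Step 3: Q_total = 20 * 1.5847 = 31.694 W
Step 4: m_dot = Q_total / (cp * dT) = 31.694 / (4186 * 8.17) = 9.267e-04 kg/s

9.267e-04 kg/s


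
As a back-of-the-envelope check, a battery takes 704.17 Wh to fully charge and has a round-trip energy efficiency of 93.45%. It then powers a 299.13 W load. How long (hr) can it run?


Step 1: E_discharge = eta/100 * E_charge = 93.45/100 * 704.17 = 658.05 Wh
Step 2: t = E_discharge / P = 658.05 / 299.13 = 2.200 hr

2.200 hr


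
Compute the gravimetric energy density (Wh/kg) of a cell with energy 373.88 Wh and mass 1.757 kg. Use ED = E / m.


ED = E / m = 373.88 / 1.757 = 212.8 Wh/kg

212.8 Wh/kg


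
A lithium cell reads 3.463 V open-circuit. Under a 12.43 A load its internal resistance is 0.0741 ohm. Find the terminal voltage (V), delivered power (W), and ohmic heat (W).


Step 1: V_terminal = OCV - I*R = 3.463 - 12.43 * 0.0741 = 2.5419 V
Step 2: P_out = V_terminal * I = 2.5419 * 12.43 = 31.60 W
Step 3: Q = I^2 * R = 12.43^2 * 0.0741 = 11.45 W

V=2.5419 V, P=31.60 W, Q=11.45 W


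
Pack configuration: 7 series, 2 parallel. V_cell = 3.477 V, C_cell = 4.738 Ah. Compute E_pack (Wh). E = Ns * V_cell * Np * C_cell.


E = Ns * Vcell * Np * Ccell = 7 * 3.477 * 2 * 4.738 = 230.6 Wh

230.6 Wh


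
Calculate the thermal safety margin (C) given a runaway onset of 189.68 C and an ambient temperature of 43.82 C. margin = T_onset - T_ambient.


Safety margin = 189.68 C - 43.82 C = 145.86 C

145.86 C


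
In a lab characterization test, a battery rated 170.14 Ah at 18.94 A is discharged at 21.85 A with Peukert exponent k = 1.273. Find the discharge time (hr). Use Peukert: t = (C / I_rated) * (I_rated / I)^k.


Step 1: t_rated = C / I_rated = 170.14 / 18.94 = 8.9831 hr
Step 2: ratio = 18.94 / 21.85 = 0.86682
Step 3: ratio^k = 0.86682^1.273 = 0.83365
Step 4: t = t_rated * ratio^k = 8.9831 * 0.83365 = 7.489 hr

7.489 hr


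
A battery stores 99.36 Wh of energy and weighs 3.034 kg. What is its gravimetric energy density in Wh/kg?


Specific energy = 99.36 Wh / 3.034 kg = 32.75 Wh/kg

32.75 Wh/kg


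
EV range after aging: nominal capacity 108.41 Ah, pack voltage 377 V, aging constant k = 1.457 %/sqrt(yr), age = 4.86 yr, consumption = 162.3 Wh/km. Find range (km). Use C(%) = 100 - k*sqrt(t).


Step 1: capacity retention = 100 - 1.457 * sqrt(4.86) = 100 - 1.457 * 2.2045 = 96.788%
Step 2: C_now = 108.41 * 96.788/100 = 104.93 Ah
Step 3: E_pack = V * C_now = 377 * 104.93 = 39559 Wh
Step 4: range = E_pack / consumption = 39559 / 162.3 = 243.7 km

243.7 km


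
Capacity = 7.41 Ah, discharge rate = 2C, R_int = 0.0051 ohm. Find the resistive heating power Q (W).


Step 1: I = C_rate * capacity = 2 * 7.41 = 14.82 A
Step 2: Q = I^2 * R = 14.82^2 * 0.0051 = 219.63 * 0.0051 = 1.120 W

1.120 W


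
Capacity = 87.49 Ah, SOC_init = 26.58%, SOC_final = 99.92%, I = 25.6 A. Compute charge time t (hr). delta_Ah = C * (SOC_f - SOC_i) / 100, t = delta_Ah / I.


delta_Ah = 87.49 * (99.92 - 26.58) / 100 = 64.165 Ah
t = delta_Ah / I = 64.165 / 25.6 = 2.506 hr

2.506 hr


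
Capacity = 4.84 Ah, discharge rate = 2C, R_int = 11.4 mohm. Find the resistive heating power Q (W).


Convert: R = 11.4 mohm = 0.0114 ohm
Step 1: I = C_rate * capacity = 2 * 4.84 = 9.68 A
Step 2: Q = I^2 * R = 9.68^2 * 0.0114 = 93.702 * 0.0114 = 1.068 W

1.068 W


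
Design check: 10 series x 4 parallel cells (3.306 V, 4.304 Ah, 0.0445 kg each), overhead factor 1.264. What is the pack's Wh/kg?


Step 1: V_pack = 10 * 3.306 = 33.06 V
Step 2: C_pack = 4 * 4.304 = 17.216 Ah
Step 3: E_pack = V_pack * C_pack = 33.06 * 17.216 = 569.16 Wh
Step 4: m_pack = 10 * 4 * 0.0445 * 1.264 = 2.2499 kg
Step 5: ED = E_pack / m_pack = 569.16 / 2.2499 = 253.0 Wh/kg

253.0 Wh/kg


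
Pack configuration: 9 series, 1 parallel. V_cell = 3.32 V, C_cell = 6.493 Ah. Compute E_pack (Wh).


V_pack = 9 * 3.32 = 29.88 V
C_pack = 1 * 6.493 = 6.493 Ah
E = V_pack * C_pack = 29.88 * 6.493 = 194.0 Wh

194.0 Wh


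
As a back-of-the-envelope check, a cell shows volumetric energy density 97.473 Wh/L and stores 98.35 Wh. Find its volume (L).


V = E / ED = 98.35 / 97.473 = 1.009 L

1.009 L


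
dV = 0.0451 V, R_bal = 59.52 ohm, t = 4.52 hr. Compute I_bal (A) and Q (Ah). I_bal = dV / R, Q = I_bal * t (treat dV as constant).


I_bal = dV / R = 0.0451 / 59.52 = 7.5773e-04 A
Q = I_bal * t = 7.5773e-04 * 4.52 = 0.003425 Ah

I=7.5773e-04 A, Q=0.003425 Ah


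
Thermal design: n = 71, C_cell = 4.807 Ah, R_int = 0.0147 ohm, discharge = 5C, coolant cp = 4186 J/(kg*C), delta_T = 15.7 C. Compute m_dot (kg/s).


Step 1: I = 5 * 4.807 = 24.035 A
Step 2: Q_cell = I^2 * R = 24.035^2 * 0.0147 = 8.4919 W
Step 3: Q_total = 71 * 8.4919 = 602.92 W
Step 4: m_dot = Q_total / (cp * dT) = 602.92 / (4186 * 15.7) = 0.009174 kg/s

0.009174 kg/s


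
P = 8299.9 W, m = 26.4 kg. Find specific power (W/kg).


SP = P / m = 8299.9 / 26.4 = 314.4 W/kg

314.4 W/kg


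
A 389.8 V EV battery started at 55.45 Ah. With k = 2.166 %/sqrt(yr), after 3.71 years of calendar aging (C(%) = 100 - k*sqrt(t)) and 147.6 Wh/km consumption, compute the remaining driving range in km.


Step 1: capacity retention = 100 - 2.166 * sqrt(3.71) = 100 - 2.166 * 1.9261 = 95.828%
Step 2: C_now = 55.45 * 95.828/100 = 53.137 Ah
Step 3: E_pack = V * C_now = 389.8 * 53.137 = 20713 Wh
Step 4: range = E_pack / consumption = 20713 / 147.6 = 140.3 km

140.3 km


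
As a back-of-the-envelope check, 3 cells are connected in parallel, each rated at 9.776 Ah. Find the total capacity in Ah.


Parallel capacities add: 3 * 9.776 Ah = 29.328 Ah

29.328 Ah


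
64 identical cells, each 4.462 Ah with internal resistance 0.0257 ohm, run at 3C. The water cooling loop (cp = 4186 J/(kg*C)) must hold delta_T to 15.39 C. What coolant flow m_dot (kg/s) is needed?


Step 1: I = 3 * 4.462 = 13.386 A
Step 2: Q_cell = I^2 * R = 13.386^2 * 0.0257 = 4.6051 W
Step 3: Q_total = 64 * 4.6051 = 294.73 W
Step 4: m_dot = Q_total / (cp * dT) = 294.73 / (4186 * 15.39) = 0.004575 kg/s

0.004575 kg/s


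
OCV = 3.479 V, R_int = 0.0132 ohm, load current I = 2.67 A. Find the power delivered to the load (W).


Step 1: V_terminal = OCV - I*R = 3.479 - 2.67 * 0.0132 = 3.4438 V
Step 2: P_out = V_terminal * I = 3.4438 * 2.67 = 9.195 W

9.195 W


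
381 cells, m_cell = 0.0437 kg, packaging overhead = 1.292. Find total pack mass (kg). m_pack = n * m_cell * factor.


Cell mass sum = 381 * 0.0437 = 16.65 kg
With overhead 1.292: m_pack = 16.65 * 1.292 = 21.51 kg

21.51 kg


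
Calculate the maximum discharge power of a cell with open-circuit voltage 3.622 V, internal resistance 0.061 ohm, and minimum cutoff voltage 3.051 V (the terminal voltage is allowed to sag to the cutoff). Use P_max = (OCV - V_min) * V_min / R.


P_max = (OCV - V_min) * V_min / R = (3.622 - 3.051) * 3.051 / 0.061 = 0.571 * 3.051 / 0.061 = 28.56 W

28.56 W


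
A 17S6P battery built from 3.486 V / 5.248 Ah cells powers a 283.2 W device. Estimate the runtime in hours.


Step 1: E_pack = Ns * V_cell * Np * C_cell = 17 * 3.486 * 6 * 5.248 = 1866 Wh
Step 2: t = E_pack / P = 1866 / 283.2 = 6.589 hr

6.589 hr


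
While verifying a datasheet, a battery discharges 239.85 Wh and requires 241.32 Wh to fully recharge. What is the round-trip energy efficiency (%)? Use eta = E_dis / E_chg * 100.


eta_e = E_dis / E_chg * 100 = 239.85 / 241.32 * 100 = 99.39%

99.39%


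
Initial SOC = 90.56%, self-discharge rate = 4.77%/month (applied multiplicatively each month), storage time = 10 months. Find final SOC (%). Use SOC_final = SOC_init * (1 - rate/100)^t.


Monthly retention factor = 1 - 4.77/100 = 0.9523
Over 10 months: factor^10 = 0.61339
SOC_final = 90.56 * 0.61339 = 55.55%

55.55%


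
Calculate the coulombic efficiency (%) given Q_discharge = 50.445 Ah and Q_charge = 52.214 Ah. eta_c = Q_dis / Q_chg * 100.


Coulombic efficiency = 50.445/52.214 * 100% = 96.61%

96.61%


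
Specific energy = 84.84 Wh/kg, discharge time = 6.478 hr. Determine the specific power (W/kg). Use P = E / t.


P_specific = E / t = 84.84 / 6.478 = 13.10 W/kg

13.10 W/kg


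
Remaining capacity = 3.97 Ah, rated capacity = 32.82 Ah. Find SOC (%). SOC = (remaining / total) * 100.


SOC = (remaining / total) * 100 = (3.97 / 32.82) * 100 = 12.10%

12.10%


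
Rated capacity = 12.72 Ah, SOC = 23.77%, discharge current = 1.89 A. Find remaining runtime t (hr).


Step 1: remaining = SOC/100 * C_total = 23.77/100 * 12.72 = 3.0235 Ah
Step 2: t = remaining / I = 3.0235 / 1.89 = 1.600 hr

1.600 hr


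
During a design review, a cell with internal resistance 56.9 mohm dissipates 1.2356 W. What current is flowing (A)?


Convert: R = 56.9 mohm = 0.0569 ohm
I = sqrt(Q / R) = sqrt(1.2356 / 0.0569) = sqrt(21.715) = 4.660 A

4.660 A


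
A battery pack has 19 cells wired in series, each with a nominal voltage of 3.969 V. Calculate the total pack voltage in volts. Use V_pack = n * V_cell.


Series voltages add: 19 * 3.969 V = 75.411 V

75.411 V


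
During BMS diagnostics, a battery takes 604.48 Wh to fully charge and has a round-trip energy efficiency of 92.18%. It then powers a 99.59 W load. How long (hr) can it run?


Step 1: E_discharge = eta/100 * E_charge = 92.18/100 * 604.48 = 557.21 Wh
Step 2: t = E_discharge / P = 557.21 / 99.59 = 5.595 hr

5.595 hr


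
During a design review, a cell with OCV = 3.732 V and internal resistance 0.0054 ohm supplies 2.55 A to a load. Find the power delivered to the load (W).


Step 1: V_terminal = OCV - I*R = 3.732 - 2.55 * 0.0054 = 3.7182 V
Step 2: P_out = V_terminal * I = 3.7182 * 2.55 = 9.481 W

9.481 W


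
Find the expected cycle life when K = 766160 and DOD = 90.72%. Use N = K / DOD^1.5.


Step 1: DOD^1.5 = 90.72^1.5 = 864.08
Step 2: N = 766160 / 864.08 = 886.7 cycles

886.7 cycles


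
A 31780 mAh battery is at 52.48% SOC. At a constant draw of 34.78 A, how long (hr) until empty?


Convert: C_total = 31780 mAh = 31.78 Ah
Step 1: remaining = SOC/100 * C_total = 52.48/100 * 31.78 = 16.678 Ah
Step 2: t = remaining / I = 16.678 / 34.78 = 0.4795 hr

0.4795 hr


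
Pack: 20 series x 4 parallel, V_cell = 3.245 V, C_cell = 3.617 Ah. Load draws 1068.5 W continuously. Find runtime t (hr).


Step 1: E_pack = Ns * V_cell * Np * C_cell = 20 * 3.245 * 4 * 3.617 = 938.97 Wh
Step 2: t = E_pack / P = 938.97 / 1068.5 = 0.8788 hr

0.8788 hr


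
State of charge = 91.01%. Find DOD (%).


Complement of SOC: DOD = 100% - 91.01% = 8.99%

8.99%


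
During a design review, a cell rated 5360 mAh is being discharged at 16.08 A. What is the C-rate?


Convert: capacity = 5360 mAh = 5.36 Ah
Rearranging: C_rate = 16.08 / 5.36 = 3C

3C


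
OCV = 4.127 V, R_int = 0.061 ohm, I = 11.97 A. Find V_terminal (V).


IR drop = 11.97 * 0.061 = 0.73017 V
V = 4.127 - 0.73017 = 3.397 V

3.397 V


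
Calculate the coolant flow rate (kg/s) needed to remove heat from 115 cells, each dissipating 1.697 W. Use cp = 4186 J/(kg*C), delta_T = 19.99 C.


Q_total = 115 * 1.697 = 195.16 W
m_dot = Q_total / (cp * dT) = 195.16 / (4186 * 19.99) = 0.002332 kg/s

0.002332 kg/s


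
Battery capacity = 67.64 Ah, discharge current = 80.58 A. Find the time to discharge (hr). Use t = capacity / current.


t = capacity / current = 67.64 / 80.58 = 0.8394 hr

0.8394 hr


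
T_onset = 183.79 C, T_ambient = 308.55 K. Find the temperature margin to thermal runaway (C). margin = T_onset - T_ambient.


Convert: T_ambient = 308.55 K = 35.4 C
margin = 183.79 - 35.4 = 148.39 C

148.39 C


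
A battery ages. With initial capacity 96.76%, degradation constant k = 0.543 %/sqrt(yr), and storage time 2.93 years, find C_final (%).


Step 1: sqrt(2.93 yr) = 1.7117
Step 2: drop = 0.543 * 1.7117 = 0.92945
Step 3: C_final = 96.76 - 0.92945 = 95.83%

95.83%


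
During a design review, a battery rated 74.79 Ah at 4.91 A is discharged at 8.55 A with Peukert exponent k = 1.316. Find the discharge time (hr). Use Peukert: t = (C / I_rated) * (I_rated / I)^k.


t_rated = C / I_rated = 74.79 / 4.91 = 15.232 hr
(I_rated/I)^k = (0.57427)^1.316 = 0.48194
t = t_rated * (I_rated/I)^k = 15.232 * 0.48194 = 7.341 hr

7.341 hr


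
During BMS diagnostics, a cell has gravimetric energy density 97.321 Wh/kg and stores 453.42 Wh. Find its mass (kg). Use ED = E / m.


m = E / ED = 453.42 / 97.321 = 4.659 kg

4.659 kg


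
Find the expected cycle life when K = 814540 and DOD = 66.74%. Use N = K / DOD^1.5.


DOD^1.5 = 545.23
N = K / DOD^1.5 = 814540 / 545.23 = 1494

1494 cycles


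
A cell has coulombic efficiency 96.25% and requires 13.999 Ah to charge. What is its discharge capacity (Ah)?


Q_dis = eta/100 * Q_chg = 96.25/100 * 13.999 = 13.47 Ah

13.47 Ah


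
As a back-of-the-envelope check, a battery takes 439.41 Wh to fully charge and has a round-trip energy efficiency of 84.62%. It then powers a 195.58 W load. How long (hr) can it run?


Step 1: E_discharge = eta/100 * E_charge = 84.62/100 * 439.41 = 371.83 Wh
Step 2: t = E_discharge / P = 371.83 / 195.58 = 1.901 hr

1.901 hr


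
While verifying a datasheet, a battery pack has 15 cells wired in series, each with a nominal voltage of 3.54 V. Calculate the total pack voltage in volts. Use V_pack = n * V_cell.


With 15 cells in series at 3.54 V each, V_pack = 53.1 V

53.1 V


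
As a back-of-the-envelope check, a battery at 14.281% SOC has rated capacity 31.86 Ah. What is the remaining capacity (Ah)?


remaining = SOC / 100 * total = 14.281 / 100 * 31.86 = 4.550 Ah

4.550 Ah


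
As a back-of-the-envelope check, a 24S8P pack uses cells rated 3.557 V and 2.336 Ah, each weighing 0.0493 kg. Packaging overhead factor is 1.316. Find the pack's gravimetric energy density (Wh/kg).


Step 1: V_pack = 24 * 3.557 = 85.368 V
Step 2: C_pack = 8 * 2.336 = 18.688 Ah
Step 3: E_pack = V_pack * C_pack = 85.368 * 18.688 = 1595.4 Wh
Step 4: m_pack = 24 * 8 * 0.0493 * 1.316 = 12.457 kg
Step 5: ED = E_pack / m_pack = 1595.4 / 12.457 = 128.1 Wh/kg

128.1 Wh/kg


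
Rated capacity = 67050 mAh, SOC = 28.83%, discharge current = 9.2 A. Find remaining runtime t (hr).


Convert: C_total = 67050 mAh = 67.05 Ah
Step 1: remaining = SOC/100 * C_total = 28.83/100 * 67.05 = 19.331 Ah
Step 2: t = remaining / I = 19.331 / 9.2 = 2.101 hr

2.101 hr


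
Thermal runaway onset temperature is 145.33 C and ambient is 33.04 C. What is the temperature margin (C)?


margin = T_onset - T_ambient = 145.33 - 33.04 = 112.29 C

112.29 C


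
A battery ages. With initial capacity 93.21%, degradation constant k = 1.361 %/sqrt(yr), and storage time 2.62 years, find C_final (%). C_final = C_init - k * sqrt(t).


sqrt(t) = sqrt(2.62) = 1.6186
C_final = 93.21 - 1.361 * 1.6186 = 91.01%

91.01%


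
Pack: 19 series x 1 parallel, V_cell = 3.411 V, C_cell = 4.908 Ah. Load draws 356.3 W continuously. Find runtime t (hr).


Step 1: E_pack = Ns * V_cell * Np * C_cell = 19 * 3.411 * 1 * 4.908 = 318.08 Wh
Step 2: t = E_pack / P = 318.08 / 356.3 = 0.8927 hr

0.8927 hr


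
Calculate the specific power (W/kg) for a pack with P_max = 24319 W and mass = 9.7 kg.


Specific power = 24319 W / 9.7 kg = 2507 W/kg

2507 W/kg


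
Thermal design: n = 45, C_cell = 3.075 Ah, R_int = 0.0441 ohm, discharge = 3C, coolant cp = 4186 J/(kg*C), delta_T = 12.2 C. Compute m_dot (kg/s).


Step 1: I = 3 * 3.075 = 9.225 A
Step 2: Q_cell = I^2 * R = 9.225^2 * 0.0441 = 3.7529 W
Step 3: Q_total = 45 * 3.7529 = 168.88 W
Step 4: m_dot = Q_total / (cp * dT) = 168.88 / (4186 * 12.2) = 0.003307 kg/s

0.003307 kg/s


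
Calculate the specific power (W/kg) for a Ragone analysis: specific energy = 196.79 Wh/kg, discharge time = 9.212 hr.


P_specific = E / t = 196.79 / 9.212 = 21.36 W/kg

21.36 W/kg


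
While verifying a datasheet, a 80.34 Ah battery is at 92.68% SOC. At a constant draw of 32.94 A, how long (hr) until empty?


Step 1: remaining = SOC/100 * C_total = 92.68/100 * 80.34 = 74.459 Ah
Step 2: t = remaining / I = 74.459 / 32.94 = 2.260 hr

2.260 hr


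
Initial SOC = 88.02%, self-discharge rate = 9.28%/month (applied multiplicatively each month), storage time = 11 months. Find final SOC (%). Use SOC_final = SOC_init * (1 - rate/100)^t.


Monthly retention factor = 1 - 9.28/100 = 0.9072
Over 11 months: factor^11 = 0.34256
SOC_final = 88.02 * 0.34256 = 30.15%

30.15%


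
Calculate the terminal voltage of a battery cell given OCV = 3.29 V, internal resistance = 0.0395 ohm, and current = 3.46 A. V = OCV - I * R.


V = OCV - I*R = 3.29 - 3.46 * 0.0395 = 3.153 V

3.153 V


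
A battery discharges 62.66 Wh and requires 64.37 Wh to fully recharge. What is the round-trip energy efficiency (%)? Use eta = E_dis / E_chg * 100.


eta_e = E_dis / E_chg * 100 = 62.66 / 64.37 * 100 = 97.34%

97.34%


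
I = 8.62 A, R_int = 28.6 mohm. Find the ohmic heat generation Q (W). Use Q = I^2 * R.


Convert: R = 28.6 mohm = 0.0286 ohm
I^2 = 74.304
Q = 74.304 * 0.0286 = 2.125 W

2.125 W


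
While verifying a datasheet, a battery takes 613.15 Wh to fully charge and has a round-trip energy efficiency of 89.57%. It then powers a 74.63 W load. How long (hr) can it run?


Step 1: E_discharge = eta/100 * E_charge = 89.57/100 * 613.15 = 549.2 Wh
Step 2: t = E_discharge / P = 549.2 / 74.63 = 7.359 hr

7.359 hr


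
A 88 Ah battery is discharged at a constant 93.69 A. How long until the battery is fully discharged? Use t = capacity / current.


t = capacity / current = 88 / 93.69 = 0.9393 hr

0.9393 hr


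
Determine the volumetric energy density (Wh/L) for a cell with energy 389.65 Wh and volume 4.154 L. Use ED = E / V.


Volumetric ED = 389.65 Wh / 4.154 L = 93.80 Wh/L

93.80 Wh/L


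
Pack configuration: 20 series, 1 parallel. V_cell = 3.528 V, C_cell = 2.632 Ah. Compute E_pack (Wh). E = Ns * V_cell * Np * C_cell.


E = Ns * Vcell * Np * Ccell = 20 * 3.528 * 1 * 2.632 = 185.7 Wh

185.7 Wh


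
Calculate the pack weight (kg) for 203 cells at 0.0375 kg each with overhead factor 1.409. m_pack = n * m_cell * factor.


m_pack = n * m_cell * overhead = 203 * 0.0375 * 1.409 = 10.73 kg

10.73 kg


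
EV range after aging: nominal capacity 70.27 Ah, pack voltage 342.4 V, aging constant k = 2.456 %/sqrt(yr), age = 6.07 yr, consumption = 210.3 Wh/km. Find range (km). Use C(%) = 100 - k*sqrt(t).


Step 1: capacity retention = 100 - 2.456 * sqrt(6.07) = 100 - 2.456 * 2.4637 = 93.949%
Step 2: C_now = 70.27 * 93.949/100 = 66.018 Ah
Step 3: E_pack = V * C_now = 342.4 * 66.018 = 22605 Wh
Step 4: range = E_pack / consumption = 22605 / 210.3 = 107.5 km

107.5 km


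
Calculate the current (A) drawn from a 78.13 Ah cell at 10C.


At 10C: I = 10 * 78.13 Ah = 781.3 A

781.3 A


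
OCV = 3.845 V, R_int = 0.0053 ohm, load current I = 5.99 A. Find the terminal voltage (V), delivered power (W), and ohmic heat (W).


Step 1: V_terminal = OCV - I*R = 3.845 - 5.99 * 0.0053 = 3.8133 V
Step 2: P_out = V_terminal * I = 3.8133 * 5.99 = 22.84 W
Step 3: Q = I^2 * R = 5.99^2 * 0.0053 = 0.1902 W

V=3.8133 V, P=22.84 W, Q=0.1902 W


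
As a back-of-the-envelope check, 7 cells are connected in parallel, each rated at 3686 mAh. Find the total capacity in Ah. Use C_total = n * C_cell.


Convert: C_cell = 3686 mAh = 3.686 Ah
C_total = 7 * 3.686 = 25.802 Ah

25.802 Ah


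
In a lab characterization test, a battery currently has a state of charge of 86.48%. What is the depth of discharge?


DOD = 100 - SOC = 100 - 86.48 = 13.52%

13.52%


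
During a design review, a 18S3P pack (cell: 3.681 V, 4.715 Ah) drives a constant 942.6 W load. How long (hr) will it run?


Step 1: E_pack = Ns * V_cell * Np * C_cell = 18 * 3.681 * 3 * 4.715 = 937.22 Wh
Step 2: t = E_pack / P = 937.22 / 942.6 = 0.9943 hr

0.9943 hr


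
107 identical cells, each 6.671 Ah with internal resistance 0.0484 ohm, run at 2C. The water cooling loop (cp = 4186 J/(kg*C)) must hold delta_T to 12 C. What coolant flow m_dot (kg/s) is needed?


Step 1: I = 2 * 6.671 = 13.342 A
Step 2: Q_cell = I^2 * R = 13.342^2 * 0.0484 = 8.6156 W
Step 3: Q_total = 107 * 8.6156 = 921.87 W
Step 4: m_dot = Q_total / (cp * dT) = 921.87 / (4186 * 12) = 0.01835 kg/s

0.01835 kg/s


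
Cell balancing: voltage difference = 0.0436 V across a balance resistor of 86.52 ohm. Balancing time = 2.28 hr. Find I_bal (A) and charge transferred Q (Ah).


First, Ohm's law: I_bal = 0.0436 V / 86.52 ohm = 5.0393e-04 A
Then Q = I * t = 5.0393e-04 A * 2.28 hr = 0.001149 Ah

I=5.0393e-04 A, Q=0.001149 Ah


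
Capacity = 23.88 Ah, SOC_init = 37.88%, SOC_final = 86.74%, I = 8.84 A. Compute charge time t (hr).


Step 1: dSOC = 86.74% - 37.88% = 48.86%
Step 2: delta_Ah = 23.88 * 48.86 / 100 = 11.668 Ah
Step 3: t = 11.668 / 8.84 = 1.320 hr

1.320 hr


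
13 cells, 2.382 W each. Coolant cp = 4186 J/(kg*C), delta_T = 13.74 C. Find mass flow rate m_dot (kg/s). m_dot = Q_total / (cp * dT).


Q_total = 13 * 2.382 = 30.966 W
m_dot = Q_total / (cp * dT) = 30.966 / (4186 * 13.74) = 5.384e-04 kg/s

5.384e-04 kg/s


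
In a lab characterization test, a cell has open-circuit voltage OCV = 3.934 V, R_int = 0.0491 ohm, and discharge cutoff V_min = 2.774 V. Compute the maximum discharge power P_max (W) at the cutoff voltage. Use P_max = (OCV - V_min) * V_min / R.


dV = OCV - V_min = 1.16 V (so I_max = dV / R)
P_max = dV * V_min / R = 1.16 * 2.774 / 0.0491 = 65.54 W

65.54 W


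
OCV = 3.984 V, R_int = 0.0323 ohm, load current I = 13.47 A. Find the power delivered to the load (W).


Step 1: V_terminal = OCV - I*R = 3.984 - 13.47 * 0.0323 = 3.5489 V
Step 2: P_out = V_terminal * I = 3.5489 * 13.47 = 47.80 W

47.80 W


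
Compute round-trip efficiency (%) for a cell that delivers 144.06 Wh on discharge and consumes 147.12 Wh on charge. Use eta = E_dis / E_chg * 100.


eta_e = E_dis / E_chg * 100 = 144.06 / 147.12 * 100 = 97.92%

97.92%


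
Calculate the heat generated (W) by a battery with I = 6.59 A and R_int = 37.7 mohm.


Convert: R = 37.7 mohm = 0.0377 ohm
I^2 = 43.428
Q = 43.428 * 0.0377 = 1.637 W

1.637 W


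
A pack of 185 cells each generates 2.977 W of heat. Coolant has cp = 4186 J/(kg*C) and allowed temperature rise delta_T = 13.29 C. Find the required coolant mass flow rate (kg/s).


Q_total = 185 * 2.977 = 550.75 W
m_dot = Q_total / (cp * dT) = 550.75 / (4186 * 13.29) = 0.009900 kg/s

0.009900 kg/s


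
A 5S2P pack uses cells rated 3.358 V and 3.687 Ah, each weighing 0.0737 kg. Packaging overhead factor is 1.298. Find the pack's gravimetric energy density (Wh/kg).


Step 1: V_pack = 5 * 3.358 = 16.79 V
Step 2: C_pack = 2 * 3.687 = 7.374 Ah
Step 3: E_pack = V_pack * C_pack = 16.79 * 7.374 = 123.81 Wh
Step 4: m_pack = 5 * 2 * 0.0737 * 1.298 = 0.95663 kg
Step 5: ED = E_pack / m_pack = 123.81 / 0.95663 = 129.4 Wh/kg

129.4 Wh/kg


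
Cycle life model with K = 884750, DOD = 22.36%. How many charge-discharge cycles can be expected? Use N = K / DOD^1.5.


Step 1: DOD^1.5 = 22.36^1.5 = 105.73
Step 2: N = 884750 / 105.73 = 8368 cycles

8368 cycles


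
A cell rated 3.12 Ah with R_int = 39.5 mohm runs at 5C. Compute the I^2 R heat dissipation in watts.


Convert: R = 39.5 mohm = 0.0395 ohm
Step 1: I = C_rate * capacity = 5 * 3.12 = 15.6 A
Step 2: Q = I^2 * R = 15.6^2 * 0.0395 = 243.36 * 0.0395 = 9.613 W

9.613 W


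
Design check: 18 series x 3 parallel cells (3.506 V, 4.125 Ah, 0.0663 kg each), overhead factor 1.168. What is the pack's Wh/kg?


Step 1: V_pack = 18 * 3.506 = 63.108 V
Step 2: C_pack = 3 * 4.125 = 12.375 Ah
Step 3: E_pack = V_pack * C_pack = 63.108 * 12.375 = 780.96 Wh
Step 4: m_pack = 18 * 3 * 0.0663 * 1.168 = 4.1817 kg
Step 5: ED = E_pack / m_pack = 780.96 / 4.1817 = 186.8 Wh/kg

186.8 Wh/kg


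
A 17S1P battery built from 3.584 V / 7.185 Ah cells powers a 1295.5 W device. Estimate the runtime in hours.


Step 1: E_pack = Ns * V_cell * Np * C_cell = 17 * 3.584 * 1 * 7.185 = 437.77 Wh
Step 2: t = E_pack / P = 437.77 / 1295.5 = 0.3379 hr

0.3379 hr


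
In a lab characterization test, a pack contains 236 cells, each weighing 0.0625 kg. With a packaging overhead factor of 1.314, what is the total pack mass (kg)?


m_pack = n * m_cell * overhead = 236 * 0.0625 * 1.314 = 19.38 kg

19.38 kg


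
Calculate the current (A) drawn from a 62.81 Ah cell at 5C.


I = C_rate * capacity = 5 * 62.81 = 314.05 A

314.05 A


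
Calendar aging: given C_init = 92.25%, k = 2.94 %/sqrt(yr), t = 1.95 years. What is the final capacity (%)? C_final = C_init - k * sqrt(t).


sqrt(t) = sqrt(1.95) = 1.3964
C_final = 92.25 - 2.94 * 1.3964 = 88.14%

88.14%


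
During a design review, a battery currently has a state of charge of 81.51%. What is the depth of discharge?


Complement of SOC: DOD = 100% - 81.51% = 18.49%

18.49%


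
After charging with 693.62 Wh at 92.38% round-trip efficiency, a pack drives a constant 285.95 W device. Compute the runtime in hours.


Step 1: E_discharge = eta/100 * E_charge = 92.38/100 * 693.62 = 640.77 Wh
Step 2: t = E_discharge / P = 640.77 / 285.95 = 2.241 hr

2.241 hr


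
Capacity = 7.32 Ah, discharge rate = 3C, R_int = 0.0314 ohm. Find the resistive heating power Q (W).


Step 1: I = C_rate * capacity = 3 * 7.32 = 21.96 A
Step 2: Q = I^2 * R = 21.96^2 * 0.0314 = 482.24 * 0.0314 = 15.14 W

15.14 W


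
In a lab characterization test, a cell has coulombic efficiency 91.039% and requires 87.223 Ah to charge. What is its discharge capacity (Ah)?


Q_dis = eta/100 * Q_chg = 91.039/100 * 87.223 = 79.41 Ah

79.41 Ah


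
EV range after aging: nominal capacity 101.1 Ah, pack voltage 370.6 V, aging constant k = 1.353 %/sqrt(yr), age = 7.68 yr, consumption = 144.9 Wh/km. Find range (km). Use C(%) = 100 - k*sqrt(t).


Step 1: capacity retention = 100 - 1.353 * sqrt(7.68) = 100 - 1.353 * 2.7713 = 96.25%
Step 2: C_now = 101.1 * 96.25/100 = 97.309 Ah
Step 3: E_pack = V * C_now = 370.6 * 97.309 = 36063 Wh
Step 4: range = E_pack / consumption = 36063 / 144.9 = 248.9 km

248.9 km


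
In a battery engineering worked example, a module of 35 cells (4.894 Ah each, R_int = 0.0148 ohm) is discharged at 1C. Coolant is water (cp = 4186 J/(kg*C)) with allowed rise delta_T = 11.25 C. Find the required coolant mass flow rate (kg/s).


Step 1: I = 1 * 4.894 = 4.894 A
Step 2: Q_cell = I^2 * R = 4.894^2 * 0.0148 = 0.35448 W
Step 3: Q_total = 35 * 0.35448 = 12.407 W
Step 4: m_dot = Q_total / (cp * dT) = 12.407 / (4186 * 11.25) = 2.635e-04 kg/s

2.635e-04 kg/s


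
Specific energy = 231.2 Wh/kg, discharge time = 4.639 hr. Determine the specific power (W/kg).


P_specific = E / t = 231.2 / 4.639 = 49.84 W/kg

49.84 W/kg


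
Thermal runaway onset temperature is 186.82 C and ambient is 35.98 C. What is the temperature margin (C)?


Safety margin = 186.82 C - 35.98 C = 150.84 C

150.84 C


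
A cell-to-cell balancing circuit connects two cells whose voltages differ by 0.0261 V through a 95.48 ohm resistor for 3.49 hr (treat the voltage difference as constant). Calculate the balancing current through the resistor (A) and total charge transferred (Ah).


I_bal = dV / R = 0.0261 / 95.48 = 2.7336e-04 A
Q = I_bal * t = 2.7336e-04 * 3.49 = 9.540e-04 Ah

I=2.7336e-04 A, Q=9.540e-04 Ah


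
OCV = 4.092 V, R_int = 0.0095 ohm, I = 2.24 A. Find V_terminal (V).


V = OCV - I*R = 4.092 - 2.24 * 0.0095 = 4.071 V

4.071 V


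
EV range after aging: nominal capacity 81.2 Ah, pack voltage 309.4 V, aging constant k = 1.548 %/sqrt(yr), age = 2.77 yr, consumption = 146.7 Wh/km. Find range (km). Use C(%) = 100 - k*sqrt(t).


Step 1: capacity retention = 100 - 1.548 * sqrt(2.77) = 100 - 1.548 * 1.6643 = 97.424%
Step 2: C_now = 81.2 * 97.424/100 = 79.108 Ah
Step 3: E_pack = V * C_now = 309.4 * 79.108 = 24476 Wh
Step 4: range = E_pack / consumption = 24476 / 146.7 = 166.8 km

166.8 km


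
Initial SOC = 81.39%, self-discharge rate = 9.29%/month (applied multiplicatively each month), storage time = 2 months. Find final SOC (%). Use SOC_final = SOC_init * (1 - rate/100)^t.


decay = (1 - 9.29/100)^2 = 0.82283
SOC_final = 81.39 * 0.82283 = 66.97%

66.97%


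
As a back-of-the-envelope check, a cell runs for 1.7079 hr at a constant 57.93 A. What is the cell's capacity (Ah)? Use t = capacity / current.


C = I * t = 57.93 * 1.7079 = 98.94 Ah

98.94 Ah


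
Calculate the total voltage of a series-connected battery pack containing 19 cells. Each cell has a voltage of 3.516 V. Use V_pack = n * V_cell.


With 19 cells in series at 3.516 V each, V_pack = 66.804 V

66.804 V


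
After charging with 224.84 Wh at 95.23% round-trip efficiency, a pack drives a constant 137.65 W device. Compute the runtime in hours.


Step 1: E_discharge = eta/100 * E_charge = 95.23/100 * 224.84 = 214.12 Wh
Step 2: t = E_discharge / P = 214.12 / 137.65 = 1.556 hr

1.556 hr


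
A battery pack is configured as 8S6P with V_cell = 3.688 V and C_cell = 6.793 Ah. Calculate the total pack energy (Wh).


E = Ns * Vcell * Np * Ccell = 8 * 3.688 * 6 * 6.793 = 1203 Wh

1203 Wh


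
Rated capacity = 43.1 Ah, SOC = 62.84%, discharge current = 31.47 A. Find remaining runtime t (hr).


Step 1: remaining = SOC/100 * C_total = 62.84/100 * 43.1 = 27.084 Ah
Step 2: t = remaining / I = 27.084 / 31.47 = 0.8606 hr

0.8606 hr


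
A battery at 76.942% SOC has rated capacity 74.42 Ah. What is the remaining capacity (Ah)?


remaining = SOC / 100 * total = 76.942 / 100 * 74.42 = 57.26 Ah

57.26 Ah


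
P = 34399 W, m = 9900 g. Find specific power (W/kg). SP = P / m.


Convert: m = 9900 g = 9.9 kg
SP = P / m = 34399 / 9.9 = 3475 W/kg

3475 W/kg


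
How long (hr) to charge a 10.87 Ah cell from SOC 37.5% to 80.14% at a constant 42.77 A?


delta_Ah = 10.87 * (80.14 - 37.5) / 100 = 4.635 Ah
t = delta_Ah / I = 4.635 / 42.77 = 0.1084 hr

0.1084 hr


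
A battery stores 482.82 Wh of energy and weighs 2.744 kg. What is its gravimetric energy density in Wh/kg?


Specific energy = 482.82 Wh / 2.744 kg = 176.0 Wh/kg

176.0 Wh/kg


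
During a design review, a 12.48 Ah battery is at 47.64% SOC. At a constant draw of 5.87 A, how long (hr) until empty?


Step 1: remaining = SOC/100 * C_total = 47.64/100 * 12.48 = 5.9455 Ah
Step 2: t = remaining / I = 5.9455 / 5.87 = 1.013 hr

1.013 hr


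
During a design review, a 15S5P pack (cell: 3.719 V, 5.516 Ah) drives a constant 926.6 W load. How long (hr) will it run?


Step 1: E_pack = Ns * V_cell * Np * C_cell = 15 * 3.719 * 5 * 5.516 = 1538.6 Wh
Step 2: t = E_pack / P = 1538.6 / 926.6 = 1.660 hr

1.660 hr


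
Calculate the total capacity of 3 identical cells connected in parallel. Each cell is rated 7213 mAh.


Convert: C_cell = 7213 mAh = 7.213 Ah
C_total = 3 * 7.213 = 21.639 Ah

21.639 Ah


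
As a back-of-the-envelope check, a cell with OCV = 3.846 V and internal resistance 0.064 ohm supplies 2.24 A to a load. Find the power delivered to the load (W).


Step 1: V_terminal = OCV - I*R = 3.846 - 2.24 * 0.064 = 3.7026 V
Step 2: P_out = V_terminal * I = 3.7026 * 2.24 = 8.294 W

8.294 W


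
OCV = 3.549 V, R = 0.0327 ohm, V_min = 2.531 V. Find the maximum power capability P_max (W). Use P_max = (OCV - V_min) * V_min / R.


P_max = (OCV - V_min) * V_min / R = (3.549 - 2.531) * 2.531 / 0.0327 = 1.018 * 2.531 / 0.0327 = 78.79 W

78.79 W


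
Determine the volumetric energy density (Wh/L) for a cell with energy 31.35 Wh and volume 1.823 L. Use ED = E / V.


ED = E / V = 31.35 / 1.823 = 17.20 Wh/L

17.20 Wh/L


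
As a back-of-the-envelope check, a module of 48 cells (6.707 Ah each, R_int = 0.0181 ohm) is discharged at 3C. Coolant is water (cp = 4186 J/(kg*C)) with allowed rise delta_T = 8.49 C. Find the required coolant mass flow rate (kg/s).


Step 1: I = 3 * 6.707 = 20.121 A
Step 2: Q_cell = I^2 * R = 20.121^2 * 0.0181 = 7.3279 W
Step 3: Q_total = 48 * 7.3279 = 351.74 W
Step 4: m_dot = Q_total / (cp * dT) = 351.74 / (4186 * 8.49) = 0.009897 kg/s

0.009897 kg/s


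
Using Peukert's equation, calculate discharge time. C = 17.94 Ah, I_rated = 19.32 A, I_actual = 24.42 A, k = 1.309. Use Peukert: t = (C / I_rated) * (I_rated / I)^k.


t_rated = C / I_rated = 17.94 / 19.32 = 0.92857 hr
(I_rated/I)^k = (0.79115)^1.309 = 0.7359
t = t_rated * (I_rated/I)^k = 0.92857 * 0.7359 = 0.6833 hr

0.6833 hr


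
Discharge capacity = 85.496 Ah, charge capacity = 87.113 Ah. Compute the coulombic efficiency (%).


Coulombic efficiency = 85.496/87.113 * 100% = 98.14%

98.14%


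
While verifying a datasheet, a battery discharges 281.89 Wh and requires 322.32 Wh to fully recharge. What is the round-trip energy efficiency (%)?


Round-trip efficiency = 281.89/322.32 * 100% = 87.46%

87.46%


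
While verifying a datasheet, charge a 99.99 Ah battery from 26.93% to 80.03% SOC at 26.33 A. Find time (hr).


Step 1: dSOC = 80.03% - 26.93% = 53.1%
Step 2: delta_Ah = 99.99 * 53.1 / 100 = 53.095 Ah
Step 3: t = 53.095 / 26.33 = 2.017 hr

2.017 hr


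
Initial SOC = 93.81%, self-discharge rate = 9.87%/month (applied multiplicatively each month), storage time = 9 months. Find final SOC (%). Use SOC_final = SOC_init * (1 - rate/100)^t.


Monthly retention factor = 1 - 9.87/100 = 0.9013
Over 9 months: factor^9 = 0.39249
SOC_final = 93.81 * 0.39249 = 36.82%

36.82%


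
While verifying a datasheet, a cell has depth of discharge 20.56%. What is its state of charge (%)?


SOC = 100 - DOD = 100 - 20.56 = 79.44%

79.44%


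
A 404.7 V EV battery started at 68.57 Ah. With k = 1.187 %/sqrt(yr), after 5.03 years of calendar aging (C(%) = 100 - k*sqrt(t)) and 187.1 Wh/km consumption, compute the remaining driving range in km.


Step 1: capacity retention = 100 - 1.187 * sqrt(5.03) = 100 - 1.187 * 2.2428 = 97.338%
Step 2: C_now = 68.57 * 97.338/100 = 66.745 Ah
Step 3: E_pack = V * C_now = 404.7 * 66.745 = 27012 Wh
Step 4: range = E_pack / consumption = 27012 / 187.1 = 144.4 km

144.4 km


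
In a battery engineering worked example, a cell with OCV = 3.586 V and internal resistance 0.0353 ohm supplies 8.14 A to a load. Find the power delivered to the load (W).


Step 1: V_terminal = OCV - I*R = 3.586 - 8.14 * 0.0353 = 3.2987 V
Step 2: P_out = V_terminal * I = 3.2987 * 8.14 = 26.85 W

26.85 W


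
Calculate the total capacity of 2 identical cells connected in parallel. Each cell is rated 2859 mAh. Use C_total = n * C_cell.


Convert: C_cell = 2859 mAh = 2.859 Ah
C_total = 2 * 2.859 = 5.718 Ah

5.718 Ah


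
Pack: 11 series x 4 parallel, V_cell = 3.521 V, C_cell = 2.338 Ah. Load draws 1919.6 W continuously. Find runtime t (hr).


Step 1: E_pack = Ns * V_cell * Np * C_cell = 11 * 3.521 * 4 * 2.338 = 362.21 Wh
Step 2: t = E_pack / P = 362.21 / 1919.6 = 0.1887 hr

0.1887 hr


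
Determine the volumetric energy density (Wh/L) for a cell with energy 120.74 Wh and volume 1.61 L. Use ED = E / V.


Volumetric ED = 120.74 Wh / 1.61 L = 74.99 Wh/L

74.99 Wh/L


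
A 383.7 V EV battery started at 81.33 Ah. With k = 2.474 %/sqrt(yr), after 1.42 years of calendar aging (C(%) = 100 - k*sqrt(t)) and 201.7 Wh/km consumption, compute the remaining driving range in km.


Step 1: capacity retention = 100 - 2.474 * sqrt(1.42) = 100 - 2.474 * 1.1916 = 97.052%
Step 2: C_now = 81.33 * 97.052/100 = 78.932 Ah
Step 3: E_pack = V * C_now = 383.7 * 78.932 = 30286 Wh
Step 4: range = E_pack / consumption = 30286 / 201.7 = 150.2 km

150.2 km


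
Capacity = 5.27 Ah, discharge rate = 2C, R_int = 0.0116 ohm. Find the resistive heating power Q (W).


Step 1: I = C_rate * capacity = 2 * 5.27 = 10.54 A
Step 2: Q = I^2 * R = 10.54^2 * 0.0116 = 111.09 * 0.0116 = 1.289 W

1.289 W


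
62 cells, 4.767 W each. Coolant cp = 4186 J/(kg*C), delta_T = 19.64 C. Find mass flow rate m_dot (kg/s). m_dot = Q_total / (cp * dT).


Q_total = 62 * 4.767 = 295.55 W
m_dot = Q_total / (cp * dT) = 295.55 / (4186 * 19.64) = 0.003595 kg/s

0.003595 kg/s


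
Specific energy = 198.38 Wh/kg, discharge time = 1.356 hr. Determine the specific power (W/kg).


P_specific = E / t = 198.38 / 1.356 = 146.3 W/kg

146.3 W/kg


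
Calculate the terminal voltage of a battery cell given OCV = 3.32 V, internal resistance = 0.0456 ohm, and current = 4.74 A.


V = OCV - I*R = 3.32 - 4.74 * 0.0456 = 3.104 V

3.104 V


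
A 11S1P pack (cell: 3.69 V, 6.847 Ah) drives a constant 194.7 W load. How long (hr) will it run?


Step 1: E_pack = Ns * V_cell * Np * C_cell = 11 * 3.69 * 1 * 6.847 = 277.92 Wh
Step 2: t = E_pack / P = 277.92 / 194.7 = 1.427 hr

1.427 hr


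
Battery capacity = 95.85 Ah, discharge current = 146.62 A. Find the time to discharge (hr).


t = capacity / current = 95.85 / 146.62 = 0.6537 hr

0.6537 hr


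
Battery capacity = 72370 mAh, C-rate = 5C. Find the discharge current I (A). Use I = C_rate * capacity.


Convert: capacity = 72370 mAh = 72.37 Ah
I = C_rate * capacity = 5 * 72.37 = 361.85 A

361.85 A


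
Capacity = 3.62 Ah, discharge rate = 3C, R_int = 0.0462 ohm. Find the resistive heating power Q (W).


Step 1: I = C_rate * capacity = 3 * 3.62 = 10.86 A
Step 2: Q = I^2 * R = 10.86^2 * 0.0462 = 117.94 * 0.0462 = 5.449 W

5.449 W


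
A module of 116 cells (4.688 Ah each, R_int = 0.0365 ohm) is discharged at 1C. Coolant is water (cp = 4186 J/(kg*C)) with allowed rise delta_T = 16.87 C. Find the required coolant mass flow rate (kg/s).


Step 1: I = 1 * 4.688 = 4.688 A
Step 2: Q_cell = I^2 * R = 4.688^2 * 0.0365 = 0.80217 W
Step 3: Q_total = 116 * 0.80217 = 93.052 W
Step 4: m_dot = Q_total / (cp * dT) = 93.052 / (4186 * 16.87) = 0.001318 kg/s

0.001318 kg/s


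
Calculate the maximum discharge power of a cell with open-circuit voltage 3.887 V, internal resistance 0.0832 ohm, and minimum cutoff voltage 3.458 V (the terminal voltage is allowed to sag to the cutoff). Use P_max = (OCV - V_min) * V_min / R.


P_max = (OCV - V_min) * V_min / R = (3.887 - 3.458) * 3.458 / 0.0832 = 0.429 * 3.458 / 0.0832 = 17.83 W

17.83 W
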